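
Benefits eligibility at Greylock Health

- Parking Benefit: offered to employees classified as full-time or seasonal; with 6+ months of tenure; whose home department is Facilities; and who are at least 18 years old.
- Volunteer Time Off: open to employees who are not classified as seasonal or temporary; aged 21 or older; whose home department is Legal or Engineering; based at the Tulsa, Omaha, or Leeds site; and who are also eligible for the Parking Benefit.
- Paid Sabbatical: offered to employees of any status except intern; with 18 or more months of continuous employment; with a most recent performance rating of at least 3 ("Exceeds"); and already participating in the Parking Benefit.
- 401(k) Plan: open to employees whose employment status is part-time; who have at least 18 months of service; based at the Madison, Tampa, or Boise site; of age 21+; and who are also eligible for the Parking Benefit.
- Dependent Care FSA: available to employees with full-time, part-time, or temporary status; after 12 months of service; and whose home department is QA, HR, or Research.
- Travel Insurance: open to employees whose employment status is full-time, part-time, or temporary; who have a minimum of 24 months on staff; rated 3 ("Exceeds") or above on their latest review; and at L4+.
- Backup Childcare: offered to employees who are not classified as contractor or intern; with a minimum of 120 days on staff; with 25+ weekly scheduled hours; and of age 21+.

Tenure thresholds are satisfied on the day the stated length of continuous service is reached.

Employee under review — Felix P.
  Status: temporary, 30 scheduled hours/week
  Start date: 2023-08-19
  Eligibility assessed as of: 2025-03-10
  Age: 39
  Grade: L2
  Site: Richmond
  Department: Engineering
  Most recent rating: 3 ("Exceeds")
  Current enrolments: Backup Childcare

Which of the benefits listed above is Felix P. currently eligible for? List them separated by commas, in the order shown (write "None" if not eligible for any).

Backup Childcare

Service from 2023-08-19 to 2025-03-10: 569 days.
Parking Benefit — status temporary ✗ (requires full-time or seasonal) → not eligible.
Volunteer Time Off — status temporary ✗ (excluded) → not eligible.
Paid Sabbatical — status temporary ✓ (not excluded); service 569 days ≥ 18 months (≈540 days) ✓; rating 3 ≥ 3 ✓; not enrolled in Parking Benefit ✗ → not eligible.
401(k) Plan — status temporary ✗ (requires part-time) → not eligible.
Dependent Care FSA — status temporary ✓; service 569 days ≥ 12 months (≈360 days) ✓; dept Engineering ✗ → not eligible.
Travel Insurance — status temporary ✓; service 569 days < 24 months (≈720 days) ✗ → not eligible.
Backup Childcare — status temporary ✓ (not excluded); service 569 days ≥ 120 days ✓; 30 hrs/wk ≥ 25 ✓; age 39 ≥ 21 ✓ → eligible.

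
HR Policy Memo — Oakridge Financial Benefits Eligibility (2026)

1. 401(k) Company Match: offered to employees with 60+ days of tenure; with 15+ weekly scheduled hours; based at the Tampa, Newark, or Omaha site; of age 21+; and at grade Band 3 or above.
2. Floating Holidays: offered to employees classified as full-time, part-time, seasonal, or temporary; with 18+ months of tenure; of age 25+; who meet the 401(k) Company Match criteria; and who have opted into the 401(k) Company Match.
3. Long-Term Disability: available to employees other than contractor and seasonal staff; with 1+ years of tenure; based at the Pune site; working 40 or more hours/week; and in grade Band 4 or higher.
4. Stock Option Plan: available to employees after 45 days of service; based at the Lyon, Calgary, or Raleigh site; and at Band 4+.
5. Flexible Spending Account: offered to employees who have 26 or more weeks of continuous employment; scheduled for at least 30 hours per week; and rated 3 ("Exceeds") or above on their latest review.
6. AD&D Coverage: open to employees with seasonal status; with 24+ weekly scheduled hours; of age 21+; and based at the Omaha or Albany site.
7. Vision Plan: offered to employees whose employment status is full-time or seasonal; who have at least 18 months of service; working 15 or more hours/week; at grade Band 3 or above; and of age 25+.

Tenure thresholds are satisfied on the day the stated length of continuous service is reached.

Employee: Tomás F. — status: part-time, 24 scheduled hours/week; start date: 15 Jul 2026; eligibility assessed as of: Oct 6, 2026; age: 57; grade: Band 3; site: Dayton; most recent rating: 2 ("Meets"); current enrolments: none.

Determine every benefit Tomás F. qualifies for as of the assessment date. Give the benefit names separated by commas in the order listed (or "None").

Service from 15 Jul 2026 to Oct 6, 2026: 83 days.
401(k) Company Match — service 83 days ≥ 60 days ✓; 24 hrs/wk ≥ 15 ✓; site Dayton ✗ (not Tampa, Newark, or Omaha) → not eligible.
Floating Holidays — status part-time ✓; service 83 days < 18 months (≈540 days) ✗ → not eligible.
Long-Term Disability — status part-time ✓ (not excluded); service 83 days < 1 year (≈365 days) ✗ → not eligible.
Stock Option Plan — service 83 days ≥ 45 days ✓; site Dayton ✗ (not Lyon, Calgary, or Raleigh) → not eligible.
Flexible Spending Account — service 83 days < 26 weeks (≈182 days) ✗ → not eligible.
AD&D Coverage — status part-time ✗ (requires seasonal) → not eligible.
Vision Plan — status part-time ✗ (requires full-time or seasonal) → not eligible.

None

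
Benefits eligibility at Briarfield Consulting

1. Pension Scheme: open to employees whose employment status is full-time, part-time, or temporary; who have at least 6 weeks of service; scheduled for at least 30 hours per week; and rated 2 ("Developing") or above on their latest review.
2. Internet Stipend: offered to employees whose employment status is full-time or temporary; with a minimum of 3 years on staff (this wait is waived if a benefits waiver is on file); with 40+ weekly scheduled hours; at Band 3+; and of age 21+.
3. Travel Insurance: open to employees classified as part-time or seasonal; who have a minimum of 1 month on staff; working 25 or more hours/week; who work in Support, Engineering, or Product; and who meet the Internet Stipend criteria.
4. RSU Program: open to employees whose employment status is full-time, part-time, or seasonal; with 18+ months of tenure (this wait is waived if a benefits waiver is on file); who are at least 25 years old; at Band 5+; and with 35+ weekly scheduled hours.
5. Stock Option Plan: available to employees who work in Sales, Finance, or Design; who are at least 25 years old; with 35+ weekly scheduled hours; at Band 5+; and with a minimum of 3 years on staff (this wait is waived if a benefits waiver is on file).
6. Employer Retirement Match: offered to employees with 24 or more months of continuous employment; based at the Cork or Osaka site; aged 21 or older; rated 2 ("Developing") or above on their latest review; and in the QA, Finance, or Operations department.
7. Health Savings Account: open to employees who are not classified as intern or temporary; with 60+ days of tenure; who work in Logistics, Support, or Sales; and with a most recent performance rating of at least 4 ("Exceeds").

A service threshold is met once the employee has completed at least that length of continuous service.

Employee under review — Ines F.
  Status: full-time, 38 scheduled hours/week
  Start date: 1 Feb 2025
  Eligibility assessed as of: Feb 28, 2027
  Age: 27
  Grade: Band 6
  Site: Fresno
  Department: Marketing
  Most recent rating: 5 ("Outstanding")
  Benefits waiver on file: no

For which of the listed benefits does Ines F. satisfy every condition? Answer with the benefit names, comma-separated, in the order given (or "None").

Pension Scheme, RSU Program

Service from 1 Feb 2025 to Feb 28, 2027: 757 days.
Pension Scheme — status full-time ✓; service 757 days ≥ 6 weeks (≈42 days) ✓; 38 hrs/wk ≥ 30 ✓; rating 5 ≥ 2 ✓ → eligible.
Internet Stipend — status full-time ✓; no waiver, service 757 days < 3 years (≈1095 days) ✗ → not eligible.
Travel Insurance — status full-time ✗ (requires part-time or seasonal) → not eligible.
RSU Program — status full-time ✓; no waiver, service 757 days ≥ 18 months (≈540 days) ✓; age 27 ≥ 25 ✓; grade Band 6 ≥ Band 5 ✓; 38 hrs/wk ≥ 35 ✓ → eligible.
Stock Option Plan — dept Marketing ✗ → not eligible.
Employer Retirement Match — service 757 days ≥ 24 months (≈720 days) ✓; site Fresno ✗ (not Cork or Osaka) → not eligible.
Health Savings Account — status full-time ✓ (not excluded); service 757 days ≥ 60 days ✓; dept Marketing ✗ → not eligible.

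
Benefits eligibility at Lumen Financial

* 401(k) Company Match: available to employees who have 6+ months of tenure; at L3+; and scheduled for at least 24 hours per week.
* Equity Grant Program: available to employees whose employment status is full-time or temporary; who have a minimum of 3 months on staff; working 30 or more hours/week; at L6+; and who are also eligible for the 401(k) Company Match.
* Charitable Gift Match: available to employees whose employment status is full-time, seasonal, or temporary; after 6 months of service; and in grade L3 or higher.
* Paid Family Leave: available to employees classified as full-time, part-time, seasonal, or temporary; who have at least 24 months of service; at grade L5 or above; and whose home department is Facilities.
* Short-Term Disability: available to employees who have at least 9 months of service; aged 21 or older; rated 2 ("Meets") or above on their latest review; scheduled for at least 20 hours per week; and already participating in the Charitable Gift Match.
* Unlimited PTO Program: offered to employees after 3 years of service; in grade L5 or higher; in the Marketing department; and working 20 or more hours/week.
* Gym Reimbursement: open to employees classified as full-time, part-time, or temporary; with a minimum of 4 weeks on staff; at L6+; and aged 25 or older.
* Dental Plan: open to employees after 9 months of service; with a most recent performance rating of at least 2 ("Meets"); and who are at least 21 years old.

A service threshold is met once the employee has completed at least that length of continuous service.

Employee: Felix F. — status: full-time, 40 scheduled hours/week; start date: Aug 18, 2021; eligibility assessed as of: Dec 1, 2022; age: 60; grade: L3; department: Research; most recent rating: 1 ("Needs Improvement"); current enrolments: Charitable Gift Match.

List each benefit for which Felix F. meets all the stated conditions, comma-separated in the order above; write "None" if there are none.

401(k) Company Match, Charitable Gift Match

Service from Aug 18, 2021 to Dec 1, 2022: 470 days.
401(k) Company Match — service 470 days ≥ 6 months (≈180 days) ✓; grade L3 ≥ L3 ✓; 40 hrs/wk ≥ 24 ✓ → eligible.
Equity Grant Program — status full-time ✓; service 470 days ≥ 3 months (≈90 days) ✓; 40 hrs/wk ≥ 30 ✓; grade L3 < L6 ✗ → not eligible.
Charitable Gift Match — status full-time ✓; service 470 days ≥ 6 months (≈180 days) ✓; grade L3 ≥ L3 ✓ → eligible.
Paid Family Leave — status full-time ✓; service 470 days < 24 months (≈720 days) ✗ → not eligible.
Short-Term Disability — service 470 days ≥ 9 months (≈270 days) ✓; age 60 ≥ 21 ✓; rating 1 < 2 ✗ → not eligible.
Unlimited PTO Program — service 470 days < 3 years (≈1095 days) ✗ → not eligible.
Gym Reimbursement — status full-time ✓; service 470 days ≥ 4 weeks (≈28 days) ✓; grade L3 < L6 ✗ → not eligible.
Dental Plan — service 470 days ≥ 9 months (≈270 days) ✓; rating 1 < 2 ✗ → not eligible.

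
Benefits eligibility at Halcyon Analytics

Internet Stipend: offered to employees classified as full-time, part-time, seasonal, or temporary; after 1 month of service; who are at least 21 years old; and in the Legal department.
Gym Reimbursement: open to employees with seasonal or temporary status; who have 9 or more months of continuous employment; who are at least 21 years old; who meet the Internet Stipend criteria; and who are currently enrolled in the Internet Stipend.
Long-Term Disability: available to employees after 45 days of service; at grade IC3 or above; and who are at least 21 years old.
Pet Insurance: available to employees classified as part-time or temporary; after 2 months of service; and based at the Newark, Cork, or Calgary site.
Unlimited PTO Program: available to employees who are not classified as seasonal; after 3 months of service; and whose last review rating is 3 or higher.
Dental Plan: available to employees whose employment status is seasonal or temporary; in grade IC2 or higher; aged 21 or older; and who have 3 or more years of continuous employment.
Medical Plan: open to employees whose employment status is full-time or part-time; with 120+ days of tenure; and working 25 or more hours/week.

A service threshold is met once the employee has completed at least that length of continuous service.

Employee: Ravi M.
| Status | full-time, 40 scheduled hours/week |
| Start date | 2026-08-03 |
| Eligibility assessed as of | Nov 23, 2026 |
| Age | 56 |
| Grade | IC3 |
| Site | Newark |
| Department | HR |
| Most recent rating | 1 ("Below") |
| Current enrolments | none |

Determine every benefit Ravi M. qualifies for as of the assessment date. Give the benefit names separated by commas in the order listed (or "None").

Long-Term Disability

Service from 2026-08-03 to Nov 23, 2026: 112 days.
Internet Stipend — status full-time ✓; service 112 days ≥ 1 month (≈30 days) ✓; age 56 ≥ 21 ✓; dept HR ✗ → not eligible.
Gym Reimbursement — status full-time ✗ (requires seasonal or temporary) → not eligible.
Long-Term Disability — service 112 days ≥ 45 days ✓; grade IC3 ≥ IC3 ✓; age 56 ≥ 21 ✓ → eligible.
Pet Insurance — status full-time ✗ (requires part-time or temporary) → not eligible.
Unlimited PTO Program — status full-time ✓ (not excluded); service 112 days ≥ 3 months (≈90 days) ✓; rating 1 < 3 ✗ → not eligible.
Dental Plan — status full-time ✗ (requires seasonal or temporary) → not eligible.
Medical Plan — status full-time ✓; service 112 days < 120 days ✗ → not eligible.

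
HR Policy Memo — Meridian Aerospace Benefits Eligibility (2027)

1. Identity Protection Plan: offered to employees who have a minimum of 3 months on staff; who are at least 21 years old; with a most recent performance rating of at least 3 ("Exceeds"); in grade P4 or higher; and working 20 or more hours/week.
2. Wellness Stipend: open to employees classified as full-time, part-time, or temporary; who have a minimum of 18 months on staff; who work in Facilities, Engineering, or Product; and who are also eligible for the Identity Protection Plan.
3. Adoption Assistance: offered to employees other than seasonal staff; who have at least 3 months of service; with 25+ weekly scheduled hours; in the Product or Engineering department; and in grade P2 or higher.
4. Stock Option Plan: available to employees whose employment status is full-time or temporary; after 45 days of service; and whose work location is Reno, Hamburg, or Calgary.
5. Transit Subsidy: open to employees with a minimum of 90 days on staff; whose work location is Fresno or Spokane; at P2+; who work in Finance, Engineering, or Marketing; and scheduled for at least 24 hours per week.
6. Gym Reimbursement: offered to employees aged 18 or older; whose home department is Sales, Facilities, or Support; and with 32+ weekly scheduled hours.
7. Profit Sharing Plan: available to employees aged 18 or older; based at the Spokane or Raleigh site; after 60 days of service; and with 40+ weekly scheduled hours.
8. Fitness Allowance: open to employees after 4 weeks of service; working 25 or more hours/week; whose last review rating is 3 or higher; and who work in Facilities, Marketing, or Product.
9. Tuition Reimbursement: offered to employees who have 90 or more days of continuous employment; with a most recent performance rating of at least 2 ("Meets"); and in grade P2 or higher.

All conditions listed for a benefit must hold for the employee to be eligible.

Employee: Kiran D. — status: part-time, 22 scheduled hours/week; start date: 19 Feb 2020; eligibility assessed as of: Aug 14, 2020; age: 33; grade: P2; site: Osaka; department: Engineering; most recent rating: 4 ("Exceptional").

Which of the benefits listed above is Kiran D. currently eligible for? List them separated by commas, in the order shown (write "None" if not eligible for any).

Service from 19 Feb 2020 to Aug 14, 2020: 177 days.
Identity Protection Plan — service 177 days ≥ 3 months (≈90 days) ✓; age 33 ≥ 21 ✓; rating 4 ≥ 3 ✓; grade P2 < P4 ✗ → not eligible.
Wellness Stipend — status part-time ✓; service 177 days < 18 months (≈540 days) ✗ → not eligible.
Adoption Assistance — status part-time ✓ (not excluded); service 177 days ≥ 3 months (≈90 days) ✓; 22 hrs/wk < 25 ✗ → not eligible.
Stock Option Plan — status part-time ✗ (requires full-time or temporary) → not eligible.
Transit Subsidy — service 177 days ≥ 90 days ✓; site Osaka ✗ (not Fresno or Spokane) → not eligible.
Gym Reimbursement — age 33 ≥ 18 ✓; dept Engineering ✗ → not eligible.
Profit Sharing Plan — age 33 ≥ 18 ✓; site Osaka ✗ (not Spokane or Raleigh) → not eligible.
Fitness Allowance — service 177 days ≥ 4 weeks (≈28 days) ✓; 22 hrs/wk < 25 ✗ → not eligible.
Tuition Reimbursement — service 177 days ≥ 90 days ✓; rating 4 ≥ 2 ✓; grade P2 ≥ P2 ✓ → eligible.

Tuition Reimbursement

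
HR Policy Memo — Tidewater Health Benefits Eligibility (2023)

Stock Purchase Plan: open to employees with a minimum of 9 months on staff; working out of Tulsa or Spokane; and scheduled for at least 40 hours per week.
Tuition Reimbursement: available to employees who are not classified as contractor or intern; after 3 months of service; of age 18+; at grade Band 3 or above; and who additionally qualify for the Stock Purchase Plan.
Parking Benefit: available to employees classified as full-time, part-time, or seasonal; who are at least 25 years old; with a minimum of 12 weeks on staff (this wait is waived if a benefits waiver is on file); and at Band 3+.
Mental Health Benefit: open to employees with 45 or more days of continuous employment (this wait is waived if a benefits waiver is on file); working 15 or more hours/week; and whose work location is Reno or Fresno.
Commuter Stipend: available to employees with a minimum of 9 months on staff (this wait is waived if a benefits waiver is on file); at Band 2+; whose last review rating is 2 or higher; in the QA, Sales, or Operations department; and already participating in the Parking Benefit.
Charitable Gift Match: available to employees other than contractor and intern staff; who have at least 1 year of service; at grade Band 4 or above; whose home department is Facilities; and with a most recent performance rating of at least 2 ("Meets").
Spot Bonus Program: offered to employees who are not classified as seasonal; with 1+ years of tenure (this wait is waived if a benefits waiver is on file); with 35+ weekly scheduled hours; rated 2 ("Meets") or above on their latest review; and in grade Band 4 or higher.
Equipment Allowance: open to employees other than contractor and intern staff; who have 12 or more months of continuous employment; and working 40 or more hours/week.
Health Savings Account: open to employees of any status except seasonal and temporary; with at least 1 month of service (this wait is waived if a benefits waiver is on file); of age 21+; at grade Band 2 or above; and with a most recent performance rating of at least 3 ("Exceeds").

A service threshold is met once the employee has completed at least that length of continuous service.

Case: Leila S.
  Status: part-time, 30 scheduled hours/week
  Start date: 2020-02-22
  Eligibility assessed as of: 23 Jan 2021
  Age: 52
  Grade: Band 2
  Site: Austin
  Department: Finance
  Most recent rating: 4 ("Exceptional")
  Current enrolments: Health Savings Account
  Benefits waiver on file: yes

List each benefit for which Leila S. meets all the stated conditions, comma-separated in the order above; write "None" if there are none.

Health Savings Account

Service from 2020-02-22 to 23 Jan 2021: 336 days.
Stock Purchase Plan — service 336 days ≥ 9 months (≈270 days) ✓; site Austin ✗ (not Tulsa or Spokane) → not eligible.
Tuition Reimbursement — status part-time ✓ (not excluded); service 336 days ≥ 3 months (≈90 days) ✓; age 52 ≥ 18 ✓; grade Band 2 < Band 3 ✗ → not eligible.
Parking Benefit — status part-time ✓; age 52 ≥ 25 ✓; benefits waiver on file ✓; grade Band 2 < Band 3 ✗ → not eligible.
Mental Health Benefit — benefits waiver on file ✓; 30 hrs/wk ≥ 15 ✓; site Austin ✗ (not Reno or Fresno) → not eligible.
Commuter Stipend — benefits waiver on file ✓; grade Band 2 ≥ Band 2 ✓; rating 4 ≥ 2 ✓; dept Finance ✗ → not eligible.
Charitable Gift Match — status part-time ✓ (not excluded); service 336 days < 1 year (≈365 days) ✗ → not eligible.
Spot Bonus Program — status part-time ✓ (not excluded); benefits waiver on file ✓; 30 hrs/wk < 35 ✗ → not eligible.
Equipment Allowance — status part-time ✓ (not excluded); service 336 days < 12 months (≈360 days) ✗ → not eligible.
Health Savings Account — status part-time ✓ (not excluded); benefits waiver on file ✓; age 52 ≥ 21 ✓; grade Band 2 ≥ Band 2 ✓; rating 4 ≥ 3 ✓ → eligible.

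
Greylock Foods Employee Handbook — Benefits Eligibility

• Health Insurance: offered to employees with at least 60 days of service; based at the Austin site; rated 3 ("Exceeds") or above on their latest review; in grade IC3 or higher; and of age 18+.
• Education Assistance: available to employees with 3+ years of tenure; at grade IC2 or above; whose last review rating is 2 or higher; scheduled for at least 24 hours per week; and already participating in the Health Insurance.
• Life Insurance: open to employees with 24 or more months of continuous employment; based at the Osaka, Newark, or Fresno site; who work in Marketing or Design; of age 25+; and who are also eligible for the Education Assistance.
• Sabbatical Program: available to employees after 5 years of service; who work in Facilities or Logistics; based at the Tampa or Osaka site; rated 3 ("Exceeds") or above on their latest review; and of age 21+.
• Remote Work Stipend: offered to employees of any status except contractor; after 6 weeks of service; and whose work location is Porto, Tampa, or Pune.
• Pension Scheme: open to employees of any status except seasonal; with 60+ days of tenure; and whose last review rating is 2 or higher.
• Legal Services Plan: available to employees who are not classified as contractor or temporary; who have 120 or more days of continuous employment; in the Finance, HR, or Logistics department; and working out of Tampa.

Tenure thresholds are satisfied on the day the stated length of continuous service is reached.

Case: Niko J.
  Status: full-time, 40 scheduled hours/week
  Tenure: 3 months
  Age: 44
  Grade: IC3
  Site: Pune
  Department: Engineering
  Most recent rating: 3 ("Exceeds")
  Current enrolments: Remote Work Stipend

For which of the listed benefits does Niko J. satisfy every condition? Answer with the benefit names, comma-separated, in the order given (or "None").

Health Insurance — service 3 months ≥ 60 days ✓; site Pune ✗ (not Austin) → not eligible.
Education Assistance — service 3 months < 3 years (≈1095 days) ✗ → not eligible.
Life Insurance — service 3 months < 24 months ✗ → not eligible.
Sabbatical Program — service 3 months < 5 years (≈1825 days) ✗ → not eligible.
Remote Work Stipend — status full-time ✓ (not excluded); service 3 months ≥ 6 weeks (≈42 days) ✓; site Pune ✓ → eligible.
Pension Scheme — status full-time ✓ (not excluded); service 3 months ≥ 60 days ✓; rating 3 ≥ 2 ✓ → eligible.
Legal Services Plan — status full-time ✓ (not excluded); service 3 months < 120 days ✗ → not eligible.

Remote Work Stipend, Pension Scheme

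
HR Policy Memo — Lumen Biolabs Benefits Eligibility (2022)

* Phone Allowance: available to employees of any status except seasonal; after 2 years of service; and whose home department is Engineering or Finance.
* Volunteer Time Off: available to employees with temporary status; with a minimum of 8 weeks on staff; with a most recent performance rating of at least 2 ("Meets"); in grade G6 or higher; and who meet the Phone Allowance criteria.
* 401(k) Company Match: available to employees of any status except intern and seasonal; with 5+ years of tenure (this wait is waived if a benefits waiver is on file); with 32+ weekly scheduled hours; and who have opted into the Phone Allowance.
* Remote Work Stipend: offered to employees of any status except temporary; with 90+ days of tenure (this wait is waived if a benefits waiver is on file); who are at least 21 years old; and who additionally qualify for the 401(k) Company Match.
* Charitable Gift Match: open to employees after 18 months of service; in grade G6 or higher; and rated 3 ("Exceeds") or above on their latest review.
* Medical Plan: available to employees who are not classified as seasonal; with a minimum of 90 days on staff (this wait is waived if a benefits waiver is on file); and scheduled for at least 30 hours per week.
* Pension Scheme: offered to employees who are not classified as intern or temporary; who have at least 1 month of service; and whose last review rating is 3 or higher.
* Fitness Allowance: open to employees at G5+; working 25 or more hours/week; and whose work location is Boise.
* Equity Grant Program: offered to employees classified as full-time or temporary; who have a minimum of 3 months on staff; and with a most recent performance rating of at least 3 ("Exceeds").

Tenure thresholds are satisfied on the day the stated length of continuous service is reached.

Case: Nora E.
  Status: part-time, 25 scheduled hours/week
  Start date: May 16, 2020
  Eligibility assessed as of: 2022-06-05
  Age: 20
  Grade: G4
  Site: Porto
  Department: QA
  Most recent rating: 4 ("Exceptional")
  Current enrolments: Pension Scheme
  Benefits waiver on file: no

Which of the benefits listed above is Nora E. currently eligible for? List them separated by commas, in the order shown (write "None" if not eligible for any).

Service from May 16, 2020 to 2022-06-05: 750 days.
Phone Allowance — status part-time ✓ (not excluded); service 750 days ≥ 2 years (≈730 days) ✓; dept QA ✗ → not eligible.
Volunteer Time Off — status part-time ✗ (requires temporary) → not eligible.
401(k) Company Match — status part-time ✓ (not excluded); no waiver, service 750 days < 5 years (≈1825 days) ✗ → not eligible.
Remote Work Stipend — status part-time ✓ (not excluded); no waiver, service 750 days ≥ 90 days ✓; age 20 < 21 ✗ → not eligible.
Charitable Gift Match — service 750 days ≥ 18 months (≈540 days) ✓; grade G4 < G6 ✗ → not eligible.
Medical Plan — status part-time ✓ (not excluded); no waiver, service 750 days ≥ 90 days ✓; 25 hrs/wk < 30 ✗ → not eligible.
Pension Scheme — status part-time ✓ (not excluded); service 750 days ≥ 1 month (≈30 days) ✓; rating 4 ≥ 3 ✓ → eligible.
Fitness Allowance — grade G4 < G5 ✗ → not eligible.
Equity Grant Program — status part-time ✗ (requires full-time or temporary) → not eligible.

Pension Scheme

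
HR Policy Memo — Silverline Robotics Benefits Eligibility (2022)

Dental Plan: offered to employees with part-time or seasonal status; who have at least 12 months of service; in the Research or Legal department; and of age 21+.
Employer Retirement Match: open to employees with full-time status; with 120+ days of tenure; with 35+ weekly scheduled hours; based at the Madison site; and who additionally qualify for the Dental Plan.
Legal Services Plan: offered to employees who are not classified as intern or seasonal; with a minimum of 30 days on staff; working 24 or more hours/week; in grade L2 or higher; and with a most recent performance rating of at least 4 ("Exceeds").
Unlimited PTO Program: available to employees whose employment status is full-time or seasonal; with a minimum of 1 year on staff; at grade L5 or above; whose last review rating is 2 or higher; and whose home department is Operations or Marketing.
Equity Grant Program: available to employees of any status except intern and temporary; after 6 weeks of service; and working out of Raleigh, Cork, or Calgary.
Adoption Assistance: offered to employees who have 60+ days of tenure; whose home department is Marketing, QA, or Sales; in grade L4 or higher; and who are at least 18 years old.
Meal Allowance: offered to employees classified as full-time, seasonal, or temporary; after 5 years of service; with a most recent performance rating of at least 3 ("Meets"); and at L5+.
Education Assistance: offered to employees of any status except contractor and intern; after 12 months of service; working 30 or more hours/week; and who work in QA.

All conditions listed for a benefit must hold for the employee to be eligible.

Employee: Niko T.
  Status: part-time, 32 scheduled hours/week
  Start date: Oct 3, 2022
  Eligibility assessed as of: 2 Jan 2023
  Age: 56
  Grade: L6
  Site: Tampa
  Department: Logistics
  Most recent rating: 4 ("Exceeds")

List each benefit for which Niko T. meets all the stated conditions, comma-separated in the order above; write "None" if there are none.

Service from Oct 3, 2022 to 2 Jan 2023: 91 days.
Dental Plan — status part-time ✓; service 91 days < 12 months (≈360 days) ✗ → not eligible.
Employer Retirement Match — status part-time ✗ (requires full-time) → not eligible.
Legal Services Plan — status part-time ✓ (not excluded); service 91 days ≥ 30 days ✓; 32 hrs/wk ≥ 24 ✓; grade L6 ≥ L2 ✓; rating 4 ≥ 4 ✓ → eligible.
Unlimited PTO Program — status part-time ✗ (requires full-time or seasonal) → not eligible.
Equity Grant Program — status part-time ✓ (not excluded); service 91 days ≥ 6 weeks (≈42 days) ✓; site Tampa ✗ (not Raleigh, Cork, or Calgary) → not eligible.
Adoption Assistance — service 91 days ≥ 60 days ✓; dept Logistics ✗ → not eligible.
Meal Allowance — status part-time ✗ (requires full-time, seasonal, or temporary) → not eligible.
Education Assistance — status part-time ✓ (not excluded); service 91 days < 12 months (≈360 days) ✗ → not eligible.

Legal Services Plan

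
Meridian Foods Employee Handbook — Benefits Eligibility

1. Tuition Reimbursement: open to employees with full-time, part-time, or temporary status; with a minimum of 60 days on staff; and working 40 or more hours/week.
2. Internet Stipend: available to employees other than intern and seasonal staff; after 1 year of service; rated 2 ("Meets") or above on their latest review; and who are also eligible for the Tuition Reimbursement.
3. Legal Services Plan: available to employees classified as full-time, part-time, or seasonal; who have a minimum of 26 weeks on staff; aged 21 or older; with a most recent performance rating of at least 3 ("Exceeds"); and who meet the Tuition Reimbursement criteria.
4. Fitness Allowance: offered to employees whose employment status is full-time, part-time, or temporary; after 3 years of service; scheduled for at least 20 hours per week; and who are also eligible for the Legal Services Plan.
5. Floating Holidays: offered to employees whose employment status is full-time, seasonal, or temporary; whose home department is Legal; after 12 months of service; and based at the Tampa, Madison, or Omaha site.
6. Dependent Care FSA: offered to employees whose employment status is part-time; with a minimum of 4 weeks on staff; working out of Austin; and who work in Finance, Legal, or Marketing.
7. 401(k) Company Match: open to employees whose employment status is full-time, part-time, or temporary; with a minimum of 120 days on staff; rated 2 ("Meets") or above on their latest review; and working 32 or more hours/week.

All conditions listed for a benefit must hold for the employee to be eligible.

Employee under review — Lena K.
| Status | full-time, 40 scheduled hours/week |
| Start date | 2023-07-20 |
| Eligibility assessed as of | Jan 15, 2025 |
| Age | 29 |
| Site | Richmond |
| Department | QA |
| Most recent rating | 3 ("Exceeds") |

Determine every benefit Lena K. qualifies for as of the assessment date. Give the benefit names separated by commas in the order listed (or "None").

Service from 2023-07-20 to Jan 15, 2025: 545 days.
Tuition Reimbursement — status full-time ✓; service 545 days ≥ 60 days ✓; 40 hrs/wk ≥ 40 ✓ → eligible.
Internet Stipend — status full-time ✓ (not excluded); service 545 days ≥ 1 year (≈365 days) ✓; rating 3 ≥ 2 ✓; eligible for Tuition Reimbursement ✓ → eligible.
Legal Services Plan — status full-time ✓; service 545 days ≥ 26 weeks (≈182 days) ✓; age 29 ≥ 21 ✓; rating 3 ≥ 3 ✓; eligible for Tuition Reimbursement ✓ → eligible.
Fitness Allowance — status full-time ✓; service 545 days < 3 years (≈1095 days) ✗ → not eligible.
Floating Holidays — status full-time ✓; dept QA ✗ → not eligible.
Dependent Care FSA — status full-time ✗ (requires part-time) → not eligible.
401(k) Company Match — status full-time ✓; service 545 days ≥ 120 days ✓; rating 3 ≥ 2 ✓; 40 hrs/wk ≥ 32 ✓ → eligible.

Tuition Reimbursement, Internet Stipend, Legal Services Plan, 401(k) Company Match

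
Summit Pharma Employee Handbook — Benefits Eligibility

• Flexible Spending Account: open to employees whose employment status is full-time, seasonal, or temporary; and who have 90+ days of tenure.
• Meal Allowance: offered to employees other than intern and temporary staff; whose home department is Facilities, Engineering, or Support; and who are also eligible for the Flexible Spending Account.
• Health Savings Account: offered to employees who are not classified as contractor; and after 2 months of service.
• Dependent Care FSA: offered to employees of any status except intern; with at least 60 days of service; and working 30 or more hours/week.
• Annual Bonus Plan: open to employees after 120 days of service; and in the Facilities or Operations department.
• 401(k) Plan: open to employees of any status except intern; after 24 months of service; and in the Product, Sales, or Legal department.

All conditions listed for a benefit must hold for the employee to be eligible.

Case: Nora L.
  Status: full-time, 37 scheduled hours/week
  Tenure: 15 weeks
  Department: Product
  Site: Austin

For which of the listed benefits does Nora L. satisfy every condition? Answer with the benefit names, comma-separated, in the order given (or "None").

Flexible Spending Account — status full-time ✓; service 15 weeks ≥ 90 days ✓ → eligible.
Meal Allowance — status full-time ✓ (not excluded); dept Product ✗ → not eligible.
Health Savings Account — status full-time ✓ (not excluded); service 15 weeks ≥ 2 months (≈60 days) ✓ → eligible.
Dependent Care FSA — status full-time ✓ (not excluded); service 15 weeks ≥ 60 days ✓; 37 hrs/wk ≥ 30 ✓ → eligible.
Annual Bonus Plan — service 15 weeks < 120 days ✗ → not eligible.
401(k) Plan — status full-time ✓ (not excluded); service 15 weeks < 24 months (≈720 days) ✗ → not eligible.

Flexible Spending Account, Health Savings Account, Dependent Care FSA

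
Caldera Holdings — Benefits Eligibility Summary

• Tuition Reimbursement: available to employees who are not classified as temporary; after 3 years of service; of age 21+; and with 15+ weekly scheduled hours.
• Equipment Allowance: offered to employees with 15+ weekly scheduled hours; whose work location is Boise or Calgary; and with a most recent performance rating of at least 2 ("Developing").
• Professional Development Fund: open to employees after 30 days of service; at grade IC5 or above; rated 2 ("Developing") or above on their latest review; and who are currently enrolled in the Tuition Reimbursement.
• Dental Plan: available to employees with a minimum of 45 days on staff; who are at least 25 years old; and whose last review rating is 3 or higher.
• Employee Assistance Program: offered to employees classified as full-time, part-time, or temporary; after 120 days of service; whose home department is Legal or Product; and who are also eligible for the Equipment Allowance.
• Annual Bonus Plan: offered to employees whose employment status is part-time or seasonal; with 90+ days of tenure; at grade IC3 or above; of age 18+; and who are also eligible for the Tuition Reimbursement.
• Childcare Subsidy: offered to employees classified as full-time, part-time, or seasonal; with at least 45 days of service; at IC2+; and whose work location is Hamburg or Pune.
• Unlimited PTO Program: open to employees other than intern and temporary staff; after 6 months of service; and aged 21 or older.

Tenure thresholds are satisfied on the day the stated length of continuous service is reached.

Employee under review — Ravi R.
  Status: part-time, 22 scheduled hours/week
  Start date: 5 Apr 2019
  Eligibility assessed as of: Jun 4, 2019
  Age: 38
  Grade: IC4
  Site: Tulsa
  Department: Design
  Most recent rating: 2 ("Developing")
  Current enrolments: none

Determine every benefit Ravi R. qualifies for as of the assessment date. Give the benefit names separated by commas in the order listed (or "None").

Service from 5 Apr 2019 to Jun 4, 2019: 60 days.
Tuition Reimbursement — status part-time ✓ (not excluded); service 60 days < 3 years (≈1095 days) ✗ → not eligible.
Equipment Allowance — 22 hrs/wk ≥ 15 ✓; site Tulsa ✗ (not Boise or Calgary) → not eligible.
Professional Development Fund — service 60 days ≥ 30 days ✓; grade IC4 < IC5 ✗ → not eligible.
Dental Plan — service 60 days ≥ 45 days ✓; age 38 ≥ 25 ✓; rating 2 < 3 ✗ → not eligible.
Employee Assistance Program — status part-time ✓; service 60 days < 120 days ✗ → not eligible.
Annual Bonus Plan — status part-time ✓; service 60 days < 90 days ✗ → not eligible.
Childcare Subsidy — status part-time ✓; service 60 days ≥ 45 days ✓; grade IC4 ≥ IC2 ✓; site Tulsa ✗ (not Hamburg or Pune) → not eligible.
Unlimited PTO Program — status part-time ✓ (not excluded); service 60 days < 6 months (≈180 days) ✗ → not eligible.

None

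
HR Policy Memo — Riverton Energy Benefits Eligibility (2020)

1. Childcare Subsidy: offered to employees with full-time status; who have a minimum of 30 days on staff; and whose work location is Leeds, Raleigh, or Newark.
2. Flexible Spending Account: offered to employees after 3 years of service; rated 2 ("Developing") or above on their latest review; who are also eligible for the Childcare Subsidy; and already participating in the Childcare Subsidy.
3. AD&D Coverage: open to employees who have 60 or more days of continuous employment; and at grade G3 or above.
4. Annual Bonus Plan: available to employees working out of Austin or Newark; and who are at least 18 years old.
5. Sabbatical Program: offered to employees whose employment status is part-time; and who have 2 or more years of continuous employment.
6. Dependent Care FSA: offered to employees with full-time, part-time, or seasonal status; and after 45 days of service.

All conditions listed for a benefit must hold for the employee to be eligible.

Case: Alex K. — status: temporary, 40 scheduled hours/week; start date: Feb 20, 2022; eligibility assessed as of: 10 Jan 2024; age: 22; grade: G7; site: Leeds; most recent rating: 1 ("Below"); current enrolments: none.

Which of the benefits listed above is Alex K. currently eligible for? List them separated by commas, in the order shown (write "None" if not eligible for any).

Service from Feb 20, 2022 to 10 Jan 2024: 689 days.
Childcare Subsidy — status temporary ✗ (requires full-time) → not eligible.
Flexible Spending Account — service 689 days < 3 years (≈1095 days) ✗ → not eligible.
AD&D Coverage — service 689 days ≥ 60 days ✓; grade G7 ≥ G3 ✓ → eligible.
Annual Bonus Plan — site Leeds ✗ (not Austin or Newark) → not eligible.
Sabbatical Program — status temporary ✗ (requires part-time) → not eligible.
Dependent Care FSA — status temporary ✗ (requires full-time, part-time, or seasonal) → not eligible.

AD&D Coverage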